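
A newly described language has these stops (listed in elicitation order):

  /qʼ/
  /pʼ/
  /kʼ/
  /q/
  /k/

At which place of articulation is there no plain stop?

place of articulation  plain     ejective
bilabial          —         pʼ      
velar             k         kʼ      
uvular            q         qʼ      
Every place of articulation has a plain member except bilabial, where /p/ would be expected.

bilabial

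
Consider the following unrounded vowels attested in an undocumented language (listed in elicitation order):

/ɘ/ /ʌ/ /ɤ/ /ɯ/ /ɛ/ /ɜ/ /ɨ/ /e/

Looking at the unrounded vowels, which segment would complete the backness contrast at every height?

/i/

high: front —, central /ɨ/, back /ɯ/.
high-mid: front /e/, central /ɘ/, back /ɤ/.
low-mid: front /ɛ/, central /ɜ/, back /ʌ/.
The high row has no front member, so the gap is the high front unrounded vowel /i/.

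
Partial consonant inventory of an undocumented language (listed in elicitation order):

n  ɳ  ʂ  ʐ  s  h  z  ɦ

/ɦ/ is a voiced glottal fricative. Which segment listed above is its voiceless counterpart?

/h/

The voiceless counterpart is a voiceless glottal fricative — in this inventory, /h/.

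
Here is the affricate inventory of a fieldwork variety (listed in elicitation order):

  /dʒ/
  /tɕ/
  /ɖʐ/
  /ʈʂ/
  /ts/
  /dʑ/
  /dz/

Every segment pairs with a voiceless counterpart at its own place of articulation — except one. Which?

/dʒ/

Alveolar: /ts/ ~ /dz/
Retroflex: /ʈʂ/ ~ /ɖʐ/
Alveolo-palatal: /tɕ/ ~ /dʑ/
Postalveolar: only /dʒ/ (voiced); no voiceless partner.
So /dʒ/ is the unpaired segment.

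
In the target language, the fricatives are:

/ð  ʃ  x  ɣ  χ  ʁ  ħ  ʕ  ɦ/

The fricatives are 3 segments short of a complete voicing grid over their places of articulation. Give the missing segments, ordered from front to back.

dental: voiceless —, voiced /ð/.
postalveolar: voiceless /ʃ/, voiced —.
velar: voiceless /x/, voiced /ɣ/.
uvular: voiceless /χ/, voiced /ʁ/.
pharyngeal: voiceless /ħ/, voiced /ʕ/.
glottal: voiceless —, voiced /ɦ/.
Gaps, from front to back: dental lacks voiceless (/θ/); postalveolar lacks voiced (/ʒ/); glottal lacks voiceless (/h/).

/θ/, /ʒ/, /h/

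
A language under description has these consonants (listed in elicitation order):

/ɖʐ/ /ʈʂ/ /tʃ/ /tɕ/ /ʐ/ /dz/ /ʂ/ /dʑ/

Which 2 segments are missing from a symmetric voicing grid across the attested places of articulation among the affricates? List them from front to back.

alveolar: voiceless —, voiced /dz/.
postalveolar: voiceless /tʃ/, voiced —.
retroflex: voiceless /ʈʂ/, voiced /ɖʐ/.
alveolo-palatal: voiceless /tɕ/, voiced /dʑ/.
Gaps, from front to back: alveolar lacks voiceless (/ts/); postalveolar lacks voiced (/dʒ/).

/ts/, /dʒ/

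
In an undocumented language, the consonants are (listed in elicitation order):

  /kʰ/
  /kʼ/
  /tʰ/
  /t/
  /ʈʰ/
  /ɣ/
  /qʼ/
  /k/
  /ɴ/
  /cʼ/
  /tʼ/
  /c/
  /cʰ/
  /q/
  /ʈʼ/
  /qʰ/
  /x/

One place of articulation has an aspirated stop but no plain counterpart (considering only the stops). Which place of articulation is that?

place of articulation  plain     aspirated  ejective
alveolar          t         tʰ        tʼ      
retroflex         —         ʈʰ        ʈʼ      
palatal           c         cʰ        cʼ      
velar             k         kʰ        kʼ      
uvular            q         qʰ        qʼ      
Every place of articulation has a plain member except retroflex, where /ʈ/ would be expected.

retroflex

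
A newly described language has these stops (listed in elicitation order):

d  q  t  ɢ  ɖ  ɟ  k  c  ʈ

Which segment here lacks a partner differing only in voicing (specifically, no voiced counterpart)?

Alveolar: /t/ ~ /d/
Retroflex: /ʈ/ ~ /ɖ/
Palatal: /c/ ~ /ɟ/
Uvular: /q/ ~ /ɢ/
Velar: only /k/ (voiceless); no voiced partner.
So /k/ is the unpaired segment.

/k/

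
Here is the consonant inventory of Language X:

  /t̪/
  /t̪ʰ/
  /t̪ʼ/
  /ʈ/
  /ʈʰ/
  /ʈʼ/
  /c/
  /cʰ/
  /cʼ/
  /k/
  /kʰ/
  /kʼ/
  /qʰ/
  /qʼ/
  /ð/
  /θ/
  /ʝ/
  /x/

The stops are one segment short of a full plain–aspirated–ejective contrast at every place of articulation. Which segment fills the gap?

Plain: /t̪/ (dental), /ʈ/ (retroflex), /c/ (palatal), /k/ (velar).
Aspirated: /t̪ʰ/ (dental), /ʈʰ/ (retroflex), /cʰ/ (palatal), /kʰ/ (velar), /qʰ/ (uvular).
Ejective: /t̪ʼ/ (dental), /ʈʼ/ (retroflex), /cʼ/ (palatal), /kʼ/ (velar), /qʼ/ (uvular).
The uvular row has no plain member, so the gap is the plain uvular stop /q/.

/q/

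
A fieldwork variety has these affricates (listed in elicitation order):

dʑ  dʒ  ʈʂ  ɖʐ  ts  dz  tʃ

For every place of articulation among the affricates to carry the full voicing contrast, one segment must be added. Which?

/tɕ/

place of articulation  voiceless  voiced  
alveolar          ts        dz      
postalveolar      tʃ        dʒ      
retroflex         ʈʂ        ɖʐ      
alveolo-palatal   —         dʑ      
The alveolo-palatal row has no voiceless member, so the gap is the voiceless alveolo-palatal affricate /tɕ/.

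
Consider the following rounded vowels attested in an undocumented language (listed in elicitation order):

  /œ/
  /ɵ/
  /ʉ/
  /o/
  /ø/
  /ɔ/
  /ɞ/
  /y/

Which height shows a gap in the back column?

high

height            front     central   back    
high              y         ʉ         —       
high-mid          ø         ɵ         o       
low-mid           œ         ɞ         ɔ       
Every height has a back member except high, where /u/ would be expected.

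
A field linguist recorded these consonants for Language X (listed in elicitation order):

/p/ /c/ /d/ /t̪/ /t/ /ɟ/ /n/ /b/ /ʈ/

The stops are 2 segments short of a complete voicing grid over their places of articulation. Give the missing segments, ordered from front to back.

Voiceless: /p/ (bilabial), /t̪/ (dental), /t/ (alveolar), /ʈ/ (retroflex), /c/ (palatal).
Voiced: /b/ (bilabial), /d/ (alveolar), /ɟ/ (palatal).
Gaps, from front to back: dental lacks voiced (/d̪/); retroflex lacks voiced (/ɖ/).

/d̪/, /ɖ/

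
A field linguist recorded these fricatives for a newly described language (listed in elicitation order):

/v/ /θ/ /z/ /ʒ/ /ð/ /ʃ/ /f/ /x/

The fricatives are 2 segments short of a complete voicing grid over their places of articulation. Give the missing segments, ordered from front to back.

labiodental: voiceless /f/, voiced /v/.
dental: voiceless /θ/, voiced /ð/.
alveolar: voiceless —, voiced /z/.
postalveolar: voiceless /ʃ/, voiced /ʒ/.
velar: voiceless /x/, voiced —.
Gaps, from front to back: alveolar lacks voiceless (/s/); velar lacks voiced (/ɣ/).

/s/, /ɣ/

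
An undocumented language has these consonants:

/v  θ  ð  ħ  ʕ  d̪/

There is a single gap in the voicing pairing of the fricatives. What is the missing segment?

place of articulation  voiceless  voiced  
labiodental       —         v       
dental            θ         ð       
pharyngeal        ħ         ʕ       
The labiodental row has no voiceless member, so the gap is the voiceless labiodental fricative /f/.

/f/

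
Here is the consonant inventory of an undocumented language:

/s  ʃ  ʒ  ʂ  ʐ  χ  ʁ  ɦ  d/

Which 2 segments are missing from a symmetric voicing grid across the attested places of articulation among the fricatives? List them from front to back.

Voiceless: /s/ (alveolar), /ʃ/ (postalveolar), /ʂ/ (retroflex), /χ/ (uvular).
Voiced: /ʒ/ (postalveolar), /ʐ/ (retroflex), /ʁ/ (uvular), /ɦ/ (glottal).
Gaps, from front to back: alveolar lacks voiced (/z/); glottal lacks voiceless (/h/).

/z/, /h/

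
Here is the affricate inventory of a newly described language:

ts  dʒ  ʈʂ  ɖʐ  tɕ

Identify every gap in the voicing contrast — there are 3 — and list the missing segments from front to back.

Voiceless: /ts/ (alveolar), /ʈʂ/ (retroflex), /tɕ/ (alveolo-palatal).
Voiced: /dʒ/ (postalveolar), /ɖʐ/ (retroflex).
Gaps, from front to back: alveolar lacks voiced (/dz/); postalveolar lacks voiceless (/tʃ/); alveolo-palatal lacks voiced (/dʑ/).

/dz/, /tʃ/, /dʑ/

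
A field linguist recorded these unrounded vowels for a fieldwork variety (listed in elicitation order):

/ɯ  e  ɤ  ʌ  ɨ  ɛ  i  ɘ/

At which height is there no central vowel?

high: front /i/, central /ɨ/, back /ɯ/.
high-mid: front /e/, central /ɘ/, back /ɤ/.
low-mid: front /ɛ/, central —, back /ʌ/.
Every height has a central member except low-mid, where /ɜ/ would be expected.

low-mid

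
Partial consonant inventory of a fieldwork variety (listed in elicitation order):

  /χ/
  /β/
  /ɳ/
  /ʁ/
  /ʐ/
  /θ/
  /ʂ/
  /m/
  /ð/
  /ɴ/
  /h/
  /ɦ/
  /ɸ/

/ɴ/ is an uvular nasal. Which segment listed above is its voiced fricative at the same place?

/ʁ/

The voiced fricative at the same place is a voiced uvular fricative — in this inventory, /ʁ/.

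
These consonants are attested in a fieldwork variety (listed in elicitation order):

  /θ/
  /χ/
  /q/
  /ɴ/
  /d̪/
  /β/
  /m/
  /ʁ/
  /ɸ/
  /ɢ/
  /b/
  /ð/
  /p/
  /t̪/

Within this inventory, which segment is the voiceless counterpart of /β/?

/β/ is a voiced bilabial fricative.
The voiceless counterpart is a voiceless bilabial fricative — in this inventory, /ɸ/.

/ɸ/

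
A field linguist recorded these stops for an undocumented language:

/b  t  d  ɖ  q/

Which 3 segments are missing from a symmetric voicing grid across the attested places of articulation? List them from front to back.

place of articulation  voiceless  voiced  
bilabial          —         b       
alveolar          t         d       
retroflex         —         ɖ       
uvular            q         —       
Gaps, from front to back: bilabial lacks voiceless (/p/); retroflex lacks voiceless (/ʈ/); uvular lacks voiced (/ɢ/).

/p/, /ʈ/, /ɢ/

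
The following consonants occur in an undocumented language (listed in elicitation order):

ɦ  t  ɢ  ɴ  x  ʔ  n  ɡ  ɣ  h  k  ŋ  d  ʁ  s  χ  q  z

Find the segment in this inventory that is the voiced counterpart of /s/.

/z/

/s/ is a voiceless alveolar fricative.
The voiced counterpart is a voiced alveolar fricative — in this inventory, /z/.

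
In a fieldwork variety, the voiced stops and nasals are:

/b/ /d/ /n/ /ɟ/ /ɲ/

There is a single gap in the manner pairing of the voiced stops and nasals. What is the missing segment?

/m/

bilabial: oral stop /b/, nasal —.
alveolar: oral stop /d/, nasal /n/.
palatal: oral stop /ɟ/, nasal /ɲ/.
The bilabial row has no nasal member, so the gap is the bilabial nasal /m/.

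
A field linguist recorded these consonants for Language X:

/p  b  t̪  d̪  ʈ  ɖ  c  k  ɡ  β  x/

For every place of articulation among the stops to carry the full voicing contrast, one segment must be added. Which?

/ɟ/

bilabial: voiceless /p/, voiced /b/.
dental: voiceless /t̪/, voiced /d̪/.
retroflex: voiceless /ʈ/, voiced /ɖ/.
palatal: voiceless /c/, voiced —.
velar: voiceless /k/, voiced /ɡ/.
The palatal row has no voiced member, so the gap is the voiced palatal stop /ɟ/.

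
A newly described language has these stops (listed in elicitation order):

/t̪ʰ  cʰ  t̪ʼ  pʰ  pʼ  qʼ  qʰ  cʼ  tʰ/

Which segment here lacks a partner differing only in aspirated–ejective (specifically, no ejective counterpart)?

Bilabial: /pʰ/ ~ /pʼ/
Dental: /t̪ʰ/ ~ /t̪ʼ/
Palatal: /cʰ/ ~ /cʼ/
Uvular: /qʰ/ ~ /qʼ/
Alveolar: only /tʰ/ (aspirated); no ejective partner.
So /tʰ/ is the unpaired segment.

/tʰ/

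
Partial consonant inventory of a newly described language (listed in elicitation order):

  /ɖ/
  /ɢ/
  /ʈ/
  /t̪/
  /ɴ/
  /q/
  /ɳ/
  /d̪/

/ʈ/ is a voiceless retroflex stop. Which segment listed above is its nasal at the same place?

/ɳ/

The nasal at the same place is a retroflex nasal — in this inventory, /ɳ/.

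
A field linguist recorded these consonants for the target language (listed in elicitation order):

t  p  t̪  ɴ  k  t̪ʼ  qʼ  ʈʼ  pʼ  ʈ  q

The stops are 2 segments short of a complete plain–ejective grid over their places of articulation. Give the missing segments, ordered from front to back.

bilabial: plain /p/, ejective /pʼ/.
dental: plain /t̪/, ejective /t̪ʼ/.
alveolar: plain /t/, ejective —.
retroflex: plain /ʈ/, ejective /ʈʼ/.
velar: plain /k/, ejective —.
uvular: plain /q/, ejective /qʼ/.
Gaps, from front to back: alveolar lacks ejective (/tʼ/); velar lacks ejective (/kʼ/).

/tʼ/, /kʼ/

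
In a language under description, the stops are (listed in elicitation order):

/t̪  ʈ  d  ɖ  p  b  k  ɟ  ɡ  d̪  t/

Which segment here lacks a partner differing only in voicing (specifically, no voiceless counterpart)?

/ɟ/

Bilabial: /p/ ~ /b/
Dental: /t̪/ ~ /d̪/
Alveolar: /t/ ~ /d/
Retroflex: /ʈ/ ~ /ɖ/
Velar: /k/ ~ /ɡ/
Palatal: only /ɟ/ (voiced); no voiceless partner.
So /ɟ/ is the unpaired segment.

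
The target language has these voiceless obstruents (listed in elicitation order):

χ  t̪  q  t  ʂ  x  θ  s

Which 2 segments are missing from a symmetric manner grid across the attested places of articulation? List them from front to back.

/ʈ/, /k/

place of articulation  stop      fricative
dental            t̪        θ       
alveolar          t         s       
retroflex         —         ʂ       
velar             —         x       
uvular            q         χ       
Gaps, from front to back: retroflex lacks stop (/ʈ/); velar lacks stop (/k/).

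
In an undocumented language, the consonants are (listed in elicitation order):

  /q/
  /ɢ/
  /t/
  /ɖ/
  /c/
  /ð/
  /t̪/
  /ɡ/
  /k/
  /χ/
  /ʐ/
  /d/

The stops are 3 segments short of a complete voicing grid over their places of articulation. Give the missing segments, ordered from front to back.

Voiceless: /t̪/ (dental), /t/ (alveolar), /c/ (palatal), /k/ (velar), /q/ (uvular).
Voiced: /d/ (alveolar), /ɖ/ (retroflex), /ɡ/ (velar), /ɢ/ (uvular).
Gaps, from front to back: dental lacks voiced (/d̪/); retroflex lacks voiceless (/ʈ/); palatal lacks voiced (/ɟ/).

/d̪/, /ʈ/, /ɟ/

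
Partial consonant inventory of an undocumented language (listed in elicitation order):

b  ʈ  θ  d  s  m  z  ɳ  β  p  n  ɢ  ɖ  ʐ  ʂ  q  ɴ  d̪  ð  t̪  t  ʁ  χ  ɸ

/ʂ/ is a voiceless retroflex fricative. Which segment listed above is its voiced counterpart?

The voiced counterpart is a voiced retroflex fricative — in this inventory, /ʐ/.

/ʐ/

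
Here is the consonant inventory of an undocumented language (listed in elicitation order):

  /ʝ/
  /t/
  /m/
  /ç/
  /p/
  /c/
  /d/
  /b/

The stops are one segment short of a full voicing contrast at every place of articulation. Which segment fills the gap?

Voiceless: /p/ (bilabial), /t/ (alveolar), /c/ (palatal).
Voiced: /b/ (bilabial), /d/ (alveolar).
The palatal row has no voiced member, so the gap is the voiced palatal stop /ɟ/.

/ɟ/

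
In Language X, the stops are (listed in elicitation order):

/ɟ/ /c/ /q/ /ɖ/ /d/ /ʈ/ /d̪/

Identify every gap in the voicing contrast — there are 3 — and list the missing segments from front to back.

Voiceless: /ʈ/ (retroflex), /c/ (palatal), /q/ (uvular).
Voiced: /d̪/ (dental), /d/ (alveolar), /ɖ/ (retroflex), /ɟ/ (palatal).
Gaps, from front to back: dental lacks voiceless (/t̪/); alveolar lacks voiceless (/t/); uvular lacks voiced (/ɢ/).

/t̪/, /t/, /ɢ/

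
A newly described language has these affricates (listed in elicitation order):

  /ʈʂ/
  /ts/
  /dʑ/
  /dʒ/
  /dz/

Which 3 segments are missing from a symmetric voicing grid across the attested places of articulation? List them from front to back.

/tʃ/, /ɖʐ/, /tɕ/

place of articulation  voiceless  voiced  
alveolar          ts        dz      
postalveolar      —         dʒ      
retroflex         ʈʂ        —       
alveolo-palatal   —         dʑ      
Gaps, from front to back: postalveolar lacks voiceless (/tʃ/); retroflex lacks voiced (/ɖʐ/); alveolo-palatal lacks voiceless (/tɕ/).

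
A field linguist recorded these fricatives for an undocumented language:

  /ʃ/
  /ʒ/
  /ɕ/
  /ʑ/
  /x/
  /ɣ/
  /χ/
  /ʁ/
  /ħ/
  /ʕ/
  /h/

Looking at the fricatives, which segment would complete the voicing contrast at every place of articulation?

/ɦ/

postalveolar: voiceless /ʃ/, voiced /ʒ/.
alveolo-palatal: voiceless /ɕ/, voiced /ʑ/.
velar: voiceless /x/, voiced /ɣ/.
uvular: voiceless /χ/, voiced /ʁ/.
pharyngeal: voiceless /ħ/, voiced /ʕ/.
glottal: voiceless /h/, voiced —.
The glottal row has no voiced member, so the gap is the voiced glottal fricative /ɦ/.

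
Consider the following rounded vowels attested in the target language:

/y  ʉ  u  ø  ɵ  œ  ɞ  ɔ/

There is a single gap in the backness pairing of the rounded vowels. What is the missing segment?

/o/

height            front     central   back    
high              y         ʉ         u       
high-mid          ø         ɵ         —       
low-mid           œ         ɞ         ɔ       
The high-mid row has no back member, so the gap is the high-mid back rounded vowel /o/.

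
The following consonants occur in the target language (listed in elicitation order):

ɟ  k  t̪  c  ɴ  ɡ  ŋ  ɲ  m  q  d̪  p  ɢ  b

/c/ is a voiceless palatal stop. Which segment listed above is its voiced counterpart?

The voiced counterpart is a voiced palatal stop — in this inventory, /ɟ/.

/ɟ/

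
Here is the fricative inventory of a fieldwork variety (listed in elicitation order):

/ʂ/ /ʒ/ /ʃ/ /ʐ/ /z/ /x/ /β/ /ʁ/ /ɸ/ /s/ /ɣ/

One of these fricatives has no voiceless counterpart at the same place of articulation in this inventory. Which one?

/ʁ/

Bilabial: /ɸ/ ~ /β/
Alveolar: /s/ ~ /z/
Postalveolar: /ʃ/ ~ /ʒ/
Retroflex: /ʂ/ ~ /ʐ/
Velar: /x/ ~ /ɣ/
Uvular: only /ʁ/ (voiced); no voiceless partner.
So /ʁ/ is the unpaired segment.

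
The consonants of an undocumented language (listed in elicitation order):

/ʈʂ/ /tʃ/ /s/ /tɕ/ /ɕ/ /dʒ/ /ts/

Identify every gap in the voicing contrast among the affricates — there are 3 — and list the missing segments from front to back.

/dz/, /ɖʐ/, /dʑ/

place of articulation  voiceless  voiced  
alveolar          ts        —       
postalveolar      tʃ        dʒ      
retroflex         ʈʂ        —       
alveolo-palatal   tɕ        —       
Gaps, from front to back: alveolar lacks voiced (/dz/); retroflex lacks voiced (/ɖʐ/); alveolo-palatal lacks voiced (/dʑ/).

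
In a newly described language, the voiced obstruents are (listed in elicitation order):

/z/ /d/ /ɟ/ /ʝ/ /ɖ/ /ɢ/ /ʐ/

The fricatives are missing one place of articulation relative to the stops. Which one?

alveolar: stop /d/, fricative /z/.
retroflex: stop /ɖ/, fricative /ʐ/.
palatal: stop /ɟ/, fricative /ʝ/.
uvular: stop /ɢ/, fricative —.
Every place of articulation has a fricative member except uvular, where /ʁ/ would be expected.

uvular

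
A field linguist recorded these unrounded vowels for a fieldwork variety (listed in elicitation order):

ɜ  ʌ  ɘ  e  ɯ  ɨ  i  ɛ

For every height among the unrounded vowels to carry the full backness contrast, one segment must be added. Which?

/ɤ/

height            front     central   back    
high              i         ɨ         ɯ       
high-mid          e         ɘ         —       
low-mid           ɛ         ɜ         ʌ       
The high-mid row has no back member, so the gap is the high-mid back unrounded vowel /ɤ/.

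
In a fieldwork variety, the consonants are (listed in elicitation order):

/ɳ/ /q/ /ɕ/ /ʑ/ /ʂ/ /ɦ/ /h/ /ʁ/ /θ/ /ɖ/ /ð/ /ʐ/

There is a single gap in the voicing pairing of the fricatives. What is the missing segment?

/χ/

place of articulation  voiceless  voiced  
dental            θ         ð       
retroflex         ʂ         ʐ       
alveolo-palatal   ɕ         ʑ       
uvular            —         ʁ       
glottal           h         ɦ       
The uvular row has no voiceless member, so the gap is the voiceless uvular fricative /χ/.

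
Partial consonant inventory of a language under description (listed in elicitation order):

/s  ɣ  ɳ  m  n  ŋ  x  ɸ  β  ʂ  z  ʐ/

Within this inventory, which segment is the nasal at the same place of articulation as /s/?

/n/

/s/ is a voiceless alveolar fricative.
The nasal at the same place is an alveolar nasal — in this inventory, /n/.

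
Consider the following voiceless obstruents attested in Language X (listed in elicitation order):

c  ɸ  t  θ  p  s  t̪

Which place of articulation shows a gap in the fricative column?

place of articulation  stop      fricative
bilabial          p         ɸ       
dental            t̪        θ       
alveolar          t         s       
palatal           c         —       
Every place of articulation has a fricative member except palatal, where /ç/ would be expected.

palatal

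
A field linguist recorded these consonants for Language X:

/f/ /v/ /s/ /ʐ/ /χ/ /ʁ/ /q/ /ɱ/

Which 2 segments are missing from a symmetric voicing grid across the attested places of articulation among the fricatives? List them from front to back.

/z/, /ʂ/

Voiceless: /f/ (labiodental), /s/ (alveolar), /χ/ (uvular).
Voiced: /v/ (labiodental), /ʐ/ (retroflex), /ʁ/ (uvular).
Gaps, from front to back: alveolar lacks voiced (/z/); retroflex lacks voiceless (/ʂ/).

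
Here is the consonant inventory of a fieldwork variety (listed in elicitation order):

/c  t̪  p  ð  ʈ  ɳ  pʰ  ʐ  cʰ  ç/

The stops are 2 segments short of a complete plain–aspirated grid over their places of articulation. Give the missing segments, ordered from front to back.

Plain: /p/ (bilabial), /t̪/ (dental), /ʈ/ (retroflex), /c/ (palatal).
Aspirated: /pʰ/ (bilabial), /cʰ/ (palatal).
Gaps, from front to back: dental lacks aspirated (/t̪ʰ/); retroflex lacks aspirated (/ʈʰ/).

/t̪ʰ/, /ʈʰ/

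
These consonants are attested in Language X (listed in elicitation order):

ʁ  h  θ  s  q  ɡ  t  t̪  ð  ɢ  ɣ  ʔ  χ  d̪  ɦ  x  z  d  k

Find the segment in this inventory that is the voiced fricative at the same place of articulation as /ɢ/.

/ʁ/

/ɢ/ is a voiced uvular stop.
The voiced fricative at the same place is a voiced uvular fricative — in this inventory, /ʁ/.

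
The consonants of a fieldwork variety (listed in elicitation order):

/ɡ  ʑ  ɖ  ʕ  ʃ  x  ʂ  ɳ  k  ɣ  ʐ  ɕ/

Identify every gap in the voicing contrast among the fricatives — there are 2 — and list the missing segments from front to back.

Voiceless: /ʃ/ (postalveolar), /ʂ/ (retroflex), /ɕ/ (alveolo-palatal), /x/ (velar).
Voiced: /ʐ/ (retroflex), /ʑ/ (alveolo-palatal), /ɣ/ (velar), /ʕ/ (pharyngeal).
Gaps, from front to back: postalveolar lacks voiced (/ʒ/); pharyngeal lacks voiceless (/ħ/).

/ʒ/, /ħ/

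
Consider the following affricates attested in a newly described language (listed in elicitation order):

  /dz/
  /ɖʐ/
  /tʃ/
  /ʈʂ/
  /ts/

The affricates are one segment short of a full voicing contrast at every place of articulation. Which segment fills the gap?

place of articulation  voiceless  voiced  
alveolar          ts        dz      
postalveolar      tʃ        —       
retroflex         ʈʂ        ɖʐ      
The postalveolar row has no voiced member, so the gap is the voiced postalveolar affricate /dʒ/.

/dʒ/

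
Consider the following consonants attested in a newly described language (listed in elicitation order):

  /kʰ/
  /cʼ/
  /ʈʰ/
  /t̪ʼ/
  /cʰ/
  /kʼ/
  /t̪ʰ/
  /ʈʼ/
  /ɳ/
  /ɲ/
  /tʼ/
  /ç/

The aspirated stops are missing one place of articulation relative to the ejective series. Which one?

alveolar

place of articulation  aspirated  ejective
dental            t̪ʰ       t̪ʼ     
alveolar          —         tʼ      
retroflex         ʈʰ        ʈʼ      
palatal           cʰ        cʼ      
velar             kʰ        kʼ      
Every place of articulation has an aspirated member except alveolar, where /tʰ/ would be expected.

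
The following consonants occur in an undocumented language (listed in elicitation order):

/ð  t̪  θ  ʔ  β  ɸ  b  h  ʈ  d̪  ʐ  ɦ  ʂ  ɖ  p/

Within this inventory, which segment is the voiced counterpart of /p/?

/b/

/p/ is a voiceless bilabial stop.
The voiced counterpart is a voiced bilabial stop — in this inventory, /b/.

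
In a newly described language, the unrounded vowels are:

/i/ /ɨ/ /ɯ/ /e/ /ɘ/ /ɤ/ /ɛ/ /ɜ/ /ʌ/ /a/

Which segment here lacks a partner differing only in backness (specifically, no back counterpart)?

High: /i/ ~ /ɨ/ ~ /ɯ/
High-mid: /e/ ~ /ɘ/ ~ /ɤ/
Low-mid: /ɛ/ ~ /ɜ/ ~ /ʌ/
Low: only /a/ (front); no back partner.
So /a/ is the unpaired segment.

/a/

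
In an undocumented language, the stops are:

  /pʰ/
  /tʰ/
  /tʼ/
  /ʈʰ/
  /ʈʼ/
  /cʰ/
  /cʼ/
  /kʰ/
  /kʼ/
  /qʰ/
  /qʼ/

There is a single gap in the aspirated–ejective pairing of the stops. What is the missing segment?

Aspirated: /pʰ/ (bilabial), /tʰ/ (alveolar), /ʈʰ/ (retroflex), /cʰ/ (palatal), /kʰ/ (velar), /qʰ/ (uvular).
Ejective: /tʼ/ (alveolar), /ʈʼ/ (retroflex), /cʼ/ (palatal), /kʼ/ (velar), /qʼ/ (uvular).
The bilabial row has no ejective member, so the gap is the ejective bilabial stop /pʼ/.

/pʼ/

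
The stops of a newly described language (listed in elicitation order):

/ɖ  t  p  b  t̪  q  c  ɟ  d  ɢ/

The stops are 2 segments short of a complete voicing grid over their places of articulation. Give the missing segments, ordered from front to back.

place of articulation  voiceless  voiced  
bilabial          p         b       
dental            t̪        —       
alveolar          t         d       
retroflex         —         ɖ       
palatal           c         ɟ       
uvular            q         ɢ       
Gaps, from front to back: dental lacks voiced (/d̪/); retroflex lacks voiceless (/ʈ/).

/d̪/, /ʈ/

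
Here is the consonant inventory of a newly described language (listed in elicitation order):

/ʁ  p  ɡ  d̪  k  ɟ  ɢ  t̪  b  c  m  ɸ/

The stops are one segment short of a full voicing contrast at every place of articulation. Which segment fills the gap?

/q/

place of articulation  voiceless  voiced  
bilabial          p         b       
dental            t̪        d̪      
palatal           c         ɟ       
velar             k         ɡ       
uvular            —         ɢ       
The uvular row has no voiceless member, so the gap is the voiceless uvular stop /q/.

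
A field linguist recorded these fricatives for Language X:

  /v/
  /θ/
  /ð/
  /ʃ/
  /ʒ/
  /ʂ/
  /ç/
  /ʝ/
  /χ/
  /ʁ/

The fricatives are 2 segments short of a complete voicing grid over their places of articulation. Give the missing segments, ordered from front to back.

labiodental: voiceless —, voiced /v/.
dental: voiceless /θ/, voiced /ð/.
postalveolar: voiceless /ʃ/, voiced /ʒ/.
retroflex: voiceless /ʂ/, voiced —.
palatal: voiceless /ç/, voiced /ʝ/.
uvular: voiceless /χ/, voiced /ʁ/.
Gaps, from front to back: labiodental lacks voiceless (/f/); retroflex lacks voiced (/ʐ/).

/f/, /ʐ/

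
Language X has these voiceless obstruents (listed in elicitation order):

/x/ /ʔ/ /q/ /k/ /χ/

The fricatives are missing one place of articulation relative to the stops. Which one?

glottal

place of articulation  stop      fricative
velar             k         x       
uvular            q         χ       
glottal           ʔ         —       
Every place of articulation has a fricative member except glottal, where /h/ would be expected.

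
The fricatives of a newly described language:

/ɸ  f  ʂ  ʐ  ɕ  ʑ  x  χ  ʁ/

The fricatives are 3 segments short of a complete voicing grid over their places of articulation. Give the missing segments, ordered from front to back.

/β/, /v/, /ɣ/

bilabial: voiceless /ɸ/, voiced —.
labiodental: voiceless /f/, voiced —.
retroflex: voiceless /ʂ/, voiced /ʐ/.
alveolo-palatal: voiceless /ɕ/, voiced /ʑ/.
velar: voiceless /x/, voiced —.
uvular: voiceless /χ/, voiced /ʁ/.
Gaps, from front to back: bilabial lacks voiced (/β/); labiodental lacks voiced (/v/); velar lacks voiced (/ɣ/).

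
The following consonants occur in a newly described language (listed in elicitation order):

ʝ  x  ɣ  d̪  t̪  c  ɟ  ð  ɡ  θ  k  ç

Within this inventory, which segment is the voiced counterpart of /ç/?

/ç/ is a voiceless palatal fricative.
The voiced counterpart is a voiced palatal fricative — in this inventory, /ʝ/.

/ʝ/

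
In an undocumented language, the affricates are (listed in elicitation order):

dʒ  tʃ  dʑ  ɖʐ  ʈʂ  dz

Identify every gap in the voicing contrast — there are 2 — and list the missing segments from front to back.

/ts/, /tɕ/

place of articulation  voiceless  voiced  
alveolar          —         dz      
postalveolar      tʃ        dʒ      
retroflex         ʈʂ        ɖʐ      
alveolo-palatal   —         dʑ      
Gaps, from front to back: alveolar lacks voiceless (/ts/); alveolo-palatal lacks voiceless (/tɕ/).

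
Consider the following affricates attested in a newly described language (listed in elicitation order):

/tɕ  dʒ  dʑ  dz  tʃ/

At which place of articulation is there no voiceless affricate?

place of articulation  voiceless  voiced  
alveolar          —         dz      
postalveolar      tʃ        dʒ      
alveolo-palatal   tɕ        dʑ      
Every place of articulation has a voiceless member except alveolar, where /ts/ would be expected.

alveolar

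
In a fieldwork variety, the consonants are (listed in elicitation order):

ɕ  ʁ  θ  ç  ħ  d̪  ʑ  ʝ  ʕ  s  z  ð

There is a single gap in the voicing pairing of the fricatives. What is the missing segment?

Voiceless: /θ/ (dental), /s/ (alveolar), /ɕ/ (alveolo-palatal), /ç/ (palatal), /ħ/ (pharyngeal).
Voiced: /ð/ (dental), /z/ (alveolar), /ʑ/ (alveolo-palatal), /ʝ/ (palatal), /ʁ/ (uvular), /ʕ/ (pharyngeal).
The uvular row has no voiceless member, so the gap is the voiceless uvular fricative /χ/.

/χ/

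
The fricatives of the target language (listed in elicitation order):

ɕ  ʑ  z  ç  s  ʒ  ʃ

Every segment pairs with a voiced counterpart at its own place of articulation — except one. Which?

Alveolar: /s/ ~ /z/
Postalveolar: /ʃ/ ~ /ʒ/
Alveolo-palatal: /ɕ/ ~ /ʑ/
Palatal: only /ç/ (voiceless); no voiced partner.
So /ç/ is the unpaired segment.

/ç/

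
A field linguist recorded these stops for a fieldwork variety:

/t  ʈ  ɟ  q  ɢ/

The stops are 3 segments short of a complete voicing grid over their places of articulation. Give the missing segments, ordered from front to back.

/d/, /ɖ/, /c/

alveolar: voiceless /t/, voiced —.
retroflex: voiceless /ʈ/, voiced —.
palatal: voiceless —, voiced /ɟ/.
uvular: voiceless /q/, voiced /ɢ/.
Gaps, from front to back: alveolar lacks voiced (/d/); retroflex lacks voiced (/ɖ/); palatal lacks voiceless (/c/).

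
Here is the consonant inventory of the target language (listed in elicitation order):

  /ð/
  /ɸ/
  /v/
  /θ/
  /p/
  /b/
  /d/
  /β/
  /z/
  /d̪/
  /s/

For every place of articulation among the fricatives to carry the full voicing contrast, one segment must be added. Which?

Voiceless: /ɸ/ (bilabial), /θ/ (dental), /s/ (alveolar).
Voiced: /β/ (bilabial), /v/ (labiodental), /ð/ (dental), /z/ (alveolar).
The labiodental row has no voiceless member, so the gap is the voiceless labiodental fricative /f/.

/f/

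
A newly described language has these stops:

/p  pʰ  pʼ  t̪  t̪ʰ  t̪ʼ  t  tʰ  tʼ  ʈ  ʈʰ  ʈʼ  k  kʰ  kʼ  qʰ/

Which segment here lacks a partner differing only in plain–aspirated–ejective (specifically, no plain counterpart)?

/qʰ/

Bilabial: /p/ ~ /pʰ/ ~ /pʼ/
Dental: /t̪/ ~ /t̪ʰ/ ~ /t̪ʼ/
Alveolar: /t/ ~ /tʰ/ ~ /tʼ/
Retroflex: /ʈ/ ~ /ʈʰ/ ~ /ʈʼ/
Velar: /k/ ~ /kʰ/ ~ /kʼ/
Uvular: only /qʰ/ (aspirated); no plain partner.
So /qʰ/ is the unpaired segment.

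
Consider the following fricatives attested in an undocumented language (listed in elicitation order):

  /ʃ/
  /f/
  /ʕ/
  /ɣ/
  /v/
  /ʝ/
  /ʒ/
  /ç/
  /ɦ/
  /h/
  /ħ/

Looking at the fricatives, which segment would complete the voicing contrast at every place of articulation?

/x/

place of articulation  voiceless  voiced  
labiodental       f         v       
postalveolar      ʃ         ʒ       
palatal           ç         ʝ       
velar             —         ɣ       
pharyngeal        ħ         ʕ       
glottal           h         ɦ       
The velar row has no voiceless member, so the gap is the voiceless velar fricative /x/.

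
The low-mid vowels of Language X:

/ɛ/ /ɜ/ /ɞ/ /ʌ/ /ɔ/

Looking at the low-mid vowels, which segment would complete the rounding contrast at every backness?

/œ/

Unrounded: /ɛ/ (front), /ɜ/ (central), /ʌ/ (back).
Rounded: /ɞ/ (central), /ɔ/ (back).
The front row has no rounded member, so the gap is the front rounded vowel /œ/.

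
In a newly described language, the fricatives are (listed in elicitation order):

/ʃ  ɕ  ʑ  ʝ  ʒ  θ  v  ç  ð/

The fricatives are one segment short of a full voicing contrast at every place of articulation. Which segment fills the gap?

Voiceless: /θ/ (dental), /ʃ/ (postalveolar), /ɕ/ (alveolo-palatal), /ç/ (palatal).
Voiced: /v/ (labiodental), /ð/ (dental), /ʒ/ (postalveolar), /ʑ/ (alveolo-palatal), /ʝ/ (palatal).
The labiodental row has no voiceless member, so the gap is the voiceless labiodental fricative /f/.

/f/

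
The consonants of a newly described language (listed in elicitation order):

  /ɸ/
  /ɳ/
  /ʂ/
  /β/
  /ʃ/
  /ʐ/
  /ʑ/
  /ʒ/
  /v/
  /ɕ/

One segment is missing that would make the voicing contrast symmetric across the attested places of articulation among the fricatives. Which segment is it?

place of articulation  voiceless  voiced  
bilabial          ɸ         β       
labiodental       —         v       
postalveolar      ʃ         ʒ       
retroflex         ʂ         ʐ       
alveolo-palatal   ɕ         ʑ       
The labiodental row has no voiceless member, so the gap is the voiceless labiodental fricative /f/.

/f/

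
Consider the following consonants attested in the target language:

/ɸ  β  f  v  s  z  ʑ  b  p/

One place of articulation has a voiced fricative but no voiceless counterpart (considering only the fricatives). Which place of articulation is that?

place of articulation  voiceless  voiced  
bilabial          ɸ         β       
labiodental       f         v       
alveolar          s         z       
alveolo-palatal   —         ʑ       
Every place of articulation has a voiceless member except alveolo-palatal, where /ɕ/ would be expected.

alveolo-palatal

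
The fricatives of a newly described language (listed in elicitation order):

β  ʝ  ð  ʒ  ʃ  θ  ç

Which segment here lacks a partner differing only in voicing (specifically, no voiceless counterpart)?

Dental: /θ/ ~ /ð/
Postalveolar: /ʃ/ ~ /ʒ/
Palatal: /ç/ ~ /ʝ/
Bilabial: only /β/ (voiced); no voiceless partner.
So /β/ is the unpaired segment.

/β/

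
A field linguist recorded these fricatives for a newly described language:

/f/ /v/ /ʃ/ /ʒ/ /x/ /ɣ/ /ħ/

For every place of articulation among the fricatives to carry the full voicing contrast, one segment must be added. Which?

labiodental: voiceless /f/, voiced /v/.
postalveolar: voiceless /ʃ/, voiced /ʒ/.
velar: voiceless /x/, voiced /ɣ/.
pharyngeal: voiceless /ħ/, voiced —.
The pharyngeal row has no voiced member, so the gap is the voiced pharyngeal fricative /ʕ/.

/ʕ/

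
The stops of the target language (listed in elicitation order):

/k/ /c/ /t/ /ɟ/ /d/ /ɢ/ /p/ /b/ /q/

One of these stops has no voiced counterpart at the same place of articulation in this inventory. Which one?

Bilabial: /p/ ~ /b/
Alveolar: /t/ ~ /d/
Palatal: /c/ ~ /ɟ/
Uvular: /q/ ~ /ɢ/
Velar: only /k/ (voiceless); no voiced partner.
So /k/ is the unpaired segment.

/k/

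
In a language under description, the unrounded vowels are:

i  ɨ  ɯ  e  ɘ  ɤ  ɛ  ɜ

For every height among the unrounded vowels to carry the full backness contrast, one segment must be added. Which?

Front: /i/ (high), /e/ (high-mid), /ɛ/ (low-mid).
Central: /ɨ/ (high), /ɘ/ (high-mid), /ɜ/ (low-mid).
Back: /ɯ/ (high), /ɤ/ (high-mid).
The low-mid row has no back member, so the gap is the low-mid back unrounded vowel /ʌ/.

/ʌ/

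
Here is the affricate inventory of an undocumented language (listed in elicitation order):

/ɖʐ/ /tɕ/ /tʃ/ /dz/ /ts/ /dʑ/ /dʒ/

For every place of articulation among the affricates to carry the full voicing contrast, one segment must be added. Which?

place of articulation  voiceless  voiced  
alveolar          ts        dz      
postalveolar      tʃ        dʒ      
retroflex         —         ɖʐ      
alveolo-palatal   tɕ        dʑ      
The retroflex row has no voiceless member, so the gap is the voiceless retroflex affricate /ʈʂ/.

/ʈʂ/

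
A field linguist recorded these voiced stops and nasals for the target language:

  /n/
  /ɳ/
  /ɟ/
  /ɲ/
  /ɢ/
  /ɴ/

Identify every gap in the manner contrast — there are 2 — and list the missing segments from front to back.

/d/, /ɖ/

place of articulation  oral stop  nasal   
alveolar          —         n       
retroflex         —         ɳ       
palatal           ɟ         ɲ       
uvular            ɢ         ɴ       
Gaps, from front to back: alveolar lacks oral stop (/d/); retroflex lacks oral stop (/ɖ/).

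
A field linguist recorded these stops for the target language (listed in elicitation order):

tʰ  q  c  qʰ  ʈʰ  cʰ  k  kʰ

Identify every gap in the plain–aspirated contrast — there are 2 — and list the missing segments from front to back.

Plain: /c/ (palatal), /k/ (velar), /q/ (uvular).
Aspirated: /tʰ/ (alveolar), /ʈʰ/ (retroflex), /cʰ/ (palatal), /kʰ/ (velar), /qʰ/ (uvular).
Gaps, from front to back: alveolar lacks plain (/t/); retroflex lacks plain (/ʈ/).

/t/, /ʈ/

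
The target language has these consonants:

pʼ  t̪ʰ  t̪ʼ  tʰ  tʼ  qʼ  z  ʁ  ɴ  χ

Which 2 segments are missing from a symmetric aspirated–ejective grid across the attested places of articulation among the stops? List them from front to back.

bilabial: aspirated —, ejective /pʼ/.
dental: aspirated /t̪ʰ/, ejective /t̪ʼ/.
alveolar: aspirated /tʰ/, ejective /tʼ/.
uvular: aspirated —, ejective /qʼ/.
Gaps, from front to back: bilabial lacks aspirated (/pʰ/); uvular lacks aspirated (/qʰ/).

/pʰ/, /qʰ/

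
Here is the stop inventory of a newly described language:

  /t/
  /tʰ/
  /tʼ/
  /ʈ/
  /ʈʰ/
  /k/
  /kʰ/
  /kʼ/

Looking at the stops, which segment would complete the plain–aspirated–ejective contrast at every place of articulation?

/ʈʼ/

place of articulation  plain     aspirated  ejective
alveolar          t         tʰ        tʼ      
retroflex         ʈ         ʈʰ        —       
velar             k         kʰ        kʼ      
The retroflex row has no ejective member, so the gap is the ejective retroflex stop /ʈʼ/.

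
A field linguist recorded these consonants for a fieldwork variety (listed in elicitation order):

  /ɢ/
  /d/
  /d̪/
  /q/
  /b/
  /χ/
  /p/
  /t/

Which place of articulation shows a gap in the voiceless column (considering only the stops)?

Voiceless: /p/ (bilabial), /t/ (alveolar), /q/ (uvular).
Voiced: /b/ (bilabial), /d̪/ (dental), /d/ (alveolar), /ɢ/ (uvular).
Every place of articulation has a voiceless member except dental, where /t̪/ would be expected.

dental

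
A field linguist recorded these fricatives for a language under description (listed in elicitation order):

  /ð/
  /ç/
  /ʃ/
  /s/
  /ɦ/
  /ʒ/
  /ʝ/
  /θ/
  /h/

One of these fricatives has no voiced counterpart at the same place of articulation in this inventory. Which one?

Dental: /θ/ ~ /ð/
Postalveolar: /ʃ/ ~ /ʒ/
Palatal: /ç/ ~ /ʝ/
Glottal: /h/ ~ /ɦ/
Alveolar: only /s/ (voiceless); no voiced partner.
So /s/ is the unpaired segment.

/s/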